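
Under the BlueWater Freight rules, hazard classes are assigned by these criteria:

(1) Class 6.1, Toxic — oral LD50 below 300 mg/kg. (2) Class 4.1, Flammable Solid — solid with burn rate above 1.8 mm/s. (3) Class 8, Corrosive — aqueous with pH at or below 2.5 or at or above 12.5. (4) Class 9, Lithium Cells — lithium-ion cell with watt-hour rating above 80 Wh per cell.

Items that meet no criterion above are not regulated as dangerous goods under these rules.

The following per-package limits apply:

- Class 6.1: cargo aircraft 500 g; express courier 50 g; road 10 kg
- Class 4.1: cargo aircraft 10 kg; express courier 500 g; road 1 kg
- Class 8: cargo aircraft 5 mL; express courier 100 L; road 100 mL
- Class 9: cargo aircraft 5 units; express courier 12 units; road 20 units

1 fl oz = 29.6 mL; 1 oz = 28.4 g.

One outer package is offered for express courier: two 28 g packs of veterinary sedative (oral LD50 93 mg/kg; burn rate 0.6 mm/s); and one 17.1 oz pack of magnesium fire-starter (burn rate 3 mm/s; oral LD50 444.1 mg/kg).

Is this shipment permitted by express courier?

Veterinary sedative: oral LD50 93 mg/kg < 300 mg/kg → Class 6.1 (Toxic).
Magnesium fire-starter: burn rate 3 mm/s > 1.8 mm/s → Class 4.1 (Flammable Solid).
Class 6.1 quantity: two 28 g packs = 56 g.
56 g > 50 g (express courier limit, Class 6.1) — over the limit.
Class 4.1 quantity: one 17.1 oz pack = 485.64 g.
That is within the Class 4.1 express courier limit of 500 g.

No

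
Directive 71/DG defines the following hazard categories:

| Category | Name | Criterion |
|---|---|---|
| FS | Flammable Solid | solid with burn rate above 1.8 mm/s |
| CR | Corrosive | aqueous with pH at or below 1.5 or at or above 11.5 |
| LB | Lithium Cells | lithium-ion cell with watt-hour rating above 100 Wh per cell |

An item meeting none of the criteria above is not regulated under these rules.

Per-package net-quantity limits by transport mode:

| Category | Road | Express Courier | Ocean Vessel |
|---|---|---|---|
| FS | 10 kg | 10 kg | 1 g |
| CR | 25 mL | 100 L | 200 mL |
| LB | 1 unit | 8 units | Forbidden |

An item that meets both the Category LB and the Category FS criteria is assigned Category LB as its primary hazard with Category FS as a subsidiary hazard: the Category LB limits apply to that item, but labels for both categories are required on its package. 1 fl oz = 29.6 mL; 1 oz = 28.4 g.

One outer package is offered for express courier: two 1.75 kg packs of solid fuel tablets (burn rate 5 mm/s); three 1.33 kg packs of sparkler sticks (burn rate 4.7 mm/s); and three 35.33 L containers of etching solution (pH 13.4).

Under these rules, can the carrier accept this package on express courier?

No

Burn rate 5 mm/s meets the Category FS criterion (Flammable Solid), so the solid fuel tablets are Category FS.
With burn rate 4.7 mm/s (> 1.8 mm/s), the sparkler sticks fall in Category FS.
pH 13.4 meets the Category CR criterion (Corrosive), so the etching solution is Category CR.
Category CR quantity: three 35.33 L containers = 105.99 L.
That exceeds the Category CR express courier limit of 100 L.
Category FS net quantity: (two 1.75 kg packs = 3.5 kg) + (three 1.33 kg packs = 3.99 kg) = 7.49 kg.
That is within the Category FS express courier limit of 10 kg.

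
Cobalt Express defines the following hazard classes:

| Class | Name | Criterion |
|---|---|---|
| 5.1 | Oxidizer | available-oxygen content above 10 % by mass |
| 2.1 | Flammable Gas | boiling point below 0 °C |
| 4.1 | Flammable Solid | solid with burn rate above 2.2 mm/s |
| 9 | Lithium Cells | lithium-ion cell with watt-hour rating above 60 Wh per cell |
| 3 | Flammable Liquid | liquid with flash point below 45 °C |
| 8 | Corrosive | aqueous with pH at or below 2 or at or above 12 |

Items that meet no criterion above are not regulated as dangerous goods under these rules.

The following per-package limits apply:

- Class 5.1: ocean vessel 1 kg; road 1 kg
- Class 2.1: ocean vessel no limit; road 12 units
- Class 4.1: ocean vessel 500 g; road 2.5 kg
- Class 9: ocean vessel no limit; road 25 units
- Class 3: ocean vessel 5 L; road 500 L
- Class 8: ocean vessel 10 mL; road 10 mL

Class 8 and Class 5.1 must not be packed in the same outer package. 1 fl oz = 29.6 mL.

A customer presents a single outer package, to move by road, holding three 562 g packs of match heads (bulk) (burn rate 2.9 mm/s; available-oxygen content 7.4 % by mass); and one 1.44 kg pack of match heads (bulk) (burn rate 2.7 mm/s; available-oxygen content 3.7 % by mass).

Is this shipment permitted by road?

No

Burn rate 2.9 mm/s meets the Class 4.1 criterion (Flammable Solid), so the match heads (bulk) are Class 4.1.
Match heads (bulk): burn rate 2.7 mm/s > 2.2 mm/s → Class 4.1 (Flammable Solid).
Total Class 4.1: (three 562 g packs = 1.686 kg) + 1.44 kg = 3.126 kg.
3.126 kg > 2.5 kg (road limit, Class 4.1) — over the limit.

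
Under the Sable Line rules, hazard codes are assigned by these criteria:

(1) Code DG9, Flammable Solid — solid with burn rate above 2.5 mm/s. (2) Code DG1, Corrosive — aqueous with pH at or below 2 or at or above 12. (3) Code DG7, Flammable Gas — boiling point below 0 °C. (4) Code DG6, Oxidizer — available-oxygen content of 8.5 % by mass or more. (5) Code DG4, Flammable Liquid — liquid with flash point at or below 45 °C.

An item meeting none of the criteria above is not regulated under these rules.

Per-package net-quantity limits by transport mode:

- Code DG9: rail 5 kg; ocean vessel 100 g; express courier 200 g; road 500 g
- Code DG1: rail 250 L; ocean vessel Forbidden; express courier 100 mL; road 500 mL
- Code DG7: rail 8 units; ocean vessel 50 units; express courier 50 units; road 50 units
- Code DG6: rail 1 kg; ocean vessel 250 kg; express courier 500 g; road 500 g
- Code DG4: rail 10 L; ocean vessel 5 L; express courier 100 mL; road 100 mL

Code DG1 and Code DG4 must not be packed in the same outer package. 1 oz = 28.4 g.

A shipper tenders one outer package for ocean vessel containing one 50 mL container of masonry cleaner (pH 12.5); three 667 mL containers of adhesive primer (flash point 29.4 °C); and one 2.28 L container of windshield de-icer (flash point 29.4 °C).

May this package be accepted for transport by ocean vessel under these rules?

No

The masonry cleaner has pH 12.5, which is ≥ 12, so it is Code DG1 (Corrosive).
Adhesive primer: flash point 29.4 °C ≤ 45 °C → Code DG4 (Flammable Liquid).
Windshield de-icer: flash point 29.4 °C ≤ 45 °C → Code DG4 (Flammable Liquid).
Code DG1 quantity: 50 mL.
Code DG1 is Forbidden by ocean vessel.
Code DG4 net quantity: (three 667 mL containers = 2.001 L) + 2.28 L = 4.281 L.
That is within the Code DG4 ocean vessel limit of 5 L.
Code DG1 and Code DG4 may not share an outer package.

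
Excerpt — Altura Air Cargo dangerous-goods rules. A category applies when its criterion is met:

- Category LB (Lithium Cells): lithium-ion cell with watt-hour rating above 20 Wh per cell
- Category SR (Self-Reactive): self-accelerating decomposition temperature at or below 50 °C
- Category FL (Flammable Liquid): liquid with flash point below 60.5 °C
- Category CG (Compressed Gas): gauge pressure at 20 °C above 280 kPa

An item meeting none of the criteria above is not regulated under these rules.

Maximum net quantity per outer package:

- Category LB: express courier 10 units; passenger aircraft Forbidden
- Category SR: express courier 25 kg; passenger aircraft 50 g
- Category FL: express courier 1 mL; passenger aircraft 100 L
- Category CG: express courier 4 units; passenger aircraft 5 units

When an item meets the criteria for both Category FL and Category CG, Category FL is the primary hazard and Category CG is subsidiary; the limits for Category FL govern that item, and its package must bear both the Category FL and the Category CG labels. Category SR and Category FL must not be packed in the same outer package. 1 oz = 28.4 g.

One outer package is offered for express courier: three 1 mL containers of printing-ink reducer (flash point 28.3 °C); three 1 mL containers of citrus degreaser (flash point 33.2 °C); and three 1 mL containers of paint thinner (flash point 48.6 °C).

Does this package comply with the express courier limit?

The printing-ink reducer has flash point 28.3 °C, which is < 60.5 °C, so it is Category FL (Flammable Liquid).
With flash point 33.2 °C (< 60.5 °C), the citrus degreaser falls in Category FL.
Flash point 48.6 °C meets the Category FL criterion (Flammable Liquid), so the paint thinner is Category FL.
Total Category FL: (three 1 mL containers = 3 mL) + (three 1 mL containers = 3 mL) + (three 1 mL containers = 3 mL) = 9 mL.
9 mL exceeds the express courier limit of 1 mL for Category FL.

No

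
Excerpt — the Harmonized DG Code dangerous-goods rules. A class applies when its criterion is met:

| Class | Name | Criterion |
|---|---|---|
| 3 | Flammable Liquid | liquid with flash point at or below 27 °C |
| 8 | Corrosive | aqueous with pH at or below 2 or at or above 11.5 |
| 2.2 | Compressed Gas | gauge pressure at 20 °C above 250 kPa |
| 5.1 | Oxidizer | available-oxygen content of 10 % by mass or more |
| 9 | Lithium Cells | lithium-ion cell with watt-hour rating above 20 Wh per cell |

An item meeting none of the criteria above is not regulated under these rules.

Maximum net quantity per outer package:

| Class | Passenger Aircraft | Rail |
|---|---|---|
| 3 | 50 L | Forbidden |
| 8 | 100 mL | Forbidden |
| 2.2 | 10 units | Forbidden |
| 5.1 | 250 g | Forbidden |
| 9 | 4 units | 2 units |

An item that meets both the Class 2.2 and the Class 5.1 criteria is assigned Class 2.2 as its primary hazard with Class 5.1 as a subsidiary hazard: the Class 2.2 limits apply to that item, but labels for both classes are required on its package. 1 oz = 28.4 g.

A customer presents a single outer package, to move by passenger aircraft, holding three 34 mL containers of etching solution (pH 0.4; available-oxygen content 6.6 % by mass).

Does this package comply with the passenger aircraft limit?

No

Etching solution: pH 0.4 ≤ 2 → Class 8 (Corrosive).
Class 8 quantity: three 34 mL containers = 102 mL.
That exceeds the Class 8 passenger aircraft limit of 100 mL.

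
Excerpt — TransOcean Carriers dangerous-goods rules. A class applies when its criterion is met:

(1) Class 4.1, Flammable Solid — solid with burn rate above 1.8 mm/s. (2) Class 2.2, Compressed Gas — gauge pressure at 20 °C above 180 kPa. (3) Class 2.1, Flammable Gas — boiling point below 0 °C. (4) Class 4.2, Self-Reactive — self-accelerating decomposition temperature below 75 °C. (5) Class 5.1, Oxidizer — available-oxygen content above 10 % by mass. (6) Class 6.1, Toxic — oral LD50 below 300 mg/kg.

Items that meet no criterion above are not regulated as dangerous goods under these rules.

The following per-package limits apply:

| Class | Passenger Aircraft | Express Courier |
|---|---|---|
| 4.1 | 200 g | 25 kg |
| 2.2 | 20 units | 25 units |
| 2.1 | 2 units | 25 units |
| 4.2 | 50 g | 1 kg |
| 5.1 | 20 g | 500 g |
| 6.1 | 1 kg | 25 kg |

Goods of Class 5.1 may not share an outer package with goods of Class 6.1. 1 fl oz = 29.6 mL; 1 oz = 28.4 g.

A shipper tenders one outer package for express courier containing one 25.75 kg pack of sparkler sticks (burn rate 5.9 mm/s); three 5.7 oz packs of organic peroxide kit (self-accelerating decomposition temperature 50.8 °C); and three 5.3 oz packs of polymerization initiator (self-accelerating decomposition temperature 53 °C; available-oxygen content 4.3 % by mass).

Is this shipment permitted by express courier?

No

With burn rate 5.9 mm/s (> 1.8 mm/s), the sparkler sticks fall in Class 4.1.
Organic peroxide kit: self-accelerating decomposition temperature 50.8 °C < 75 °C → Class 4.2 (Self-Reactive).
Polymerization initiator: self-accelerating decomposition temperature 53 °C < 75 °C → Class 4.2 (Self-Reactive).
Class 4.1 quantity: 25.75 kg.
25.75 kg exceeds the express courier limit of 25 kg for Class 4.1.
Total Class 4.2: (three 5.7 oz packs = 485.64 g) + (three 5.3 oz packs = 451.56 g) = 937.2 g.
That is within the Class 4.2 express courier limit of 1 kg.
The segregation rule (Class 5.1 with Class 6.1) does not apply to Class 4.1 with Class 4.2.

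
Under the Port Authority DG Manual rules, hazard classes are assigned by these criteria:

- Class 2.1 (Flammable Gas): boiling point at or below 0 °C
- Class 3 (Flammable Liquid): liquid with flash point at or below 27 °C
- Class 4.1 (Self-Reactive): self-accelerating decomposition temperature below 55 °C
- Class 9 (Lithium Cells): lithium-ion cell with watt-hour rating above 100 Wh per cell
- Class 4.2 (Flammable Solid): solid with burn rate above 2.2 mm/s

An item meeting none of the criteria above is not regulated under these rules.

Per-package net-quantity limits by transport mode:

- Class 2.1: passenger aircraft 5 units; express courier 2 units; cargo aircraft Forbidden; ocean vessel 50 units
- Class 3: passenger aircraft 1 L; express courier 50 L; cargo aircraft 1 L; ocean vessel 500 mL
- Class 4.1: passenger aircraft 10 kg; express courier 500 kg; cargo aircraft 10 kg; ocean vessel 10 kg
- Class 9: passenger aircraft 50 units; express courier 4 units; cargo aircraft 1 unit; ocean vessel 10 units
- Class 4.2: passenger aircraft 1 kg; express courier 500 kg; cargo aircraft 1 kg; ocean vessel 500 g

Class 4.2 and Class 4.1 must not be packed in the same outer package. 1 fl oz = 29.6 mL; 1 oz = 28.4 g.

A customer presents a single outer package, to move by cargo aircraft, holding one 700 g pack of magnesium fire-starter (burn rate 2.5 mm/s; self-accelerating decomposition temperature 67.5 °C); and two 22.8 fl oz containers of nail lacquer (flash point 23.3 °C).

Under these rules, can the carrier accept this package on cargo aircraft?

No

With burn rate 2.5 mm/s (> 2.2 mm/s), the magnesium fire-starter falls in Class 4.2.
Flash point 23.3 °C meets the Class 3 criterion (Flammable Liquid), so the nail lacquer is Class 3.
Class 3 quantity: two 22.8 fl oz containers = 1349.76 mL.
1349.76 mL > 1 L (cargo aircraft limit, Class 3) — over the limit.
Class 4.2 quantity: 700 g.
That is within the Class 4.2 cargo aircraft limit of 1 kg.
The segregation rule (Class 4.2 with Class 4.1) does not apply to Class 3 with Class 4.2.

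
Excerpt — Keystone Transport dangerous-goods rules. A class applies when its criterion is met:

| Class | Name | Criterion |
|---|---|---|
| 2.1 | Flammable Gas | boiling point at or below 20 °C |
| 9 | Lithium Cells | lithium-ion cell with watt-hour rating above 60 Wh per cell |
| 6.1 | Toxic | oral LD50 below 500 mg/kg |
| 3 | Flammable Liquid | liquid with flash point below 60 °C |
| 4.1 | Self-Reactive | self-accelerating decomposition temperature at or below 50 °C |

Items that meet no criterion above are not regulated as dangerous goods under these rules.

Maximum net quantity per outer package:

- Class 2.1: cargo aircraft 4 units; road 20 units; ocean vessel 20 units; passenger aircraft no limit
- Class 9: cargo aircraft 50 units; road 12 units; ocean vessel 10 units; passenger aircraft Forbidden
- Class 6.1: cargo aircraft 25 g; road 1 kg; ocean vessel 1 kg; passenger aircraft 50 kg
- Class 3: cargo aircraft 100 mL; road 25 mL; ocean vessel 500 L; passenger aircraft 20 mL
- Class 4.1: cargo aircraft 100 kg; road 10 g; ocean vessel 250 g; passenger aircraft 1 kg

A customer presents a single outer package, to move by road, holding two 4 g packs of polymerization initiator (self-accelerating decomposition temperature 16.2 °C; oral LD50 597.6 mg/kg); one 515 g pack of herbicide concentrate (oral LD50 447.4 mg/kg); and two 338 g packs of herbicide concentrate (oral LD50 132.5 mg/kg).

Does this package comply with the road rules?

No

Self-accelerating decomposition temperature 16.2 °C meets the Class 4.1 criterion (Self-Reactive), so the polymerization initiator is Class 4.1.
The herbicide concentrate has oral LD50 447.4 mg/kg, which is < 500 mg/kg, so it is Class 6.1 (Toxic).
With oral LD50 132.5 mg/kg (< 500 mg/kg), the herbicide concentrate falls in Class 6.1.
Class 6.1 net quantity: 515 g + (two 338 g packs = 676 g) = 1.191 kg.
1.191 kg > 1 kg (road limit, Class 6.1) — over the limit.
Class 4.1 quantity: two 4 g packs = 8 g.
8 g ≤ 10 g (road limit, Class 4.1) — within limit.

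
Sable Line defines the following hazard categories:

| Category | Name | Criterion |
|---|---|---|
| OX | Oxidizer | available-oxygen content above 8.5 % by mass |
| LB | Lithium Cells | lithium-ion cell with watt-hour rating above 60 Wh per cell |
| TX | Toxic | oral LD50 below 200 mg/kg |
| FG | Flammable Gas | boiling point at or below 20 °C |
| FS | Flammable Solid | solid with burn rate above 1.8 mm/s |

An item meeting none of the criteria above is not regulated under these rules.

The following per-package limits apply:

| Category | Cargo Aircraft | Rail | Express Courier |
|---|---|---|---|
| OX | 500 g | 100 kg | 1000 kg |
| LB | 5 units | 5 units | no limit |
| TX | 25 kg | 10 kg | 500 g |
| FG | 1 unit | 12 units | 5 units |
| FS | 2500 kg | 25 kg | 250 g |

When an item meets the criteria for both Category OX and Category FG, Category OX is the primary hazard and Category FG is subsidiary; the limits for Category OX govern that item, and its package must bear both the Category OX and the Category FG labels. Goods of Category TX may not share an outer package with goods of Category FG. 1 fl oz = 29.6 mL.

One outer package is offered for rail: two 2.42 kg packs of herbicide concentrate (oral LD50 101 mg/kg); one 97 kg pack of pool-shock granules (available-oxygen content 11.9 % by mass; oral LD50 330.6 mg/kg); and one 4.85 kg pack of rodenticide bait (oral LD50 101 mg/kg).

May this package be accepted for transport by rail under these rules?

Oral LD50 101 mg/kg meets the Category TX criterion (Toxic), so the herbicide concentrate is Category TX.
The pool-shock granules have available-oxygen content 11.9 % by mass, which is > 8.5 % by mass, so they are Category OX (Oxidizer).
The rodenticide bait has oral LD50 101 mg/kg, which is < 200 mg/kg, so it is Category TX (Toxic).
Category TX net quantity: (two 2.42 kg packs = 4.84 kg) + 4.85 kg = 9.69 kg.
That is within the Category TX rail limit of 10 kg.
Category OX quantity: 97 kg.
97 kg ≤ 100 kg (rail limit, Category OX) — within limit.
The segregation rule (Category TX with Category FG) does not apply to Category TX with Category OX.
Every hazard category is within its rail limit and no segregation rule is violated.

Yes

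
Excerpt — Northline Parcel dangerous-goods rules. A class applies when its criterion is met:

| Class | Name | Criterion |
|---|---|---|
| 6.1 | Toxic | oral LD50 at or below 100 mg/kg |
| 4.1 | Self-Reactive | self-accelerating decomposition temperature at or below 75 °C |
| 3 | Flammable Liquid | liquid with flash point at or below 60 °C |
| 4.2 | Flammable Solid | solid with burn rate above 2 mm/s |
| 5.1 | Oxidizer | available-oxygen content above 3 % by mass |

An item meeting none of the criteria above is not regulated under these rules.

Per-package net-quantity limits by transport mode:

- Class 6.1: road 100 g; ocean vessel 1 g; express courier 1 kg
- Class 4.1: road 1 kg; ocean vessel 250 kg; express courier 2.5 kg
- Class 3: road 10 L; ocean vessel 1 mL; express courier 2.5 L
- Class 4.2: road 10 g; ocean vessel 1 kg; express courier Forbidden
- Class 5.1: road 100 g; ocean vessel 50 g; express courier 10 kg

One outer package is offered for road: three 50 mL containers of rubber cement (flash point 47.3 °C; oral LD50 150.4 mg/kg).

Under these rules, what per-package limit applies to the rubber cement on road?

10 L

The rubber cement has flash point 47.3 °C, which is ≤ 60 °C, so it is Class 3 (Flammable Liquid).
The road limit for Class 3 is 10 L.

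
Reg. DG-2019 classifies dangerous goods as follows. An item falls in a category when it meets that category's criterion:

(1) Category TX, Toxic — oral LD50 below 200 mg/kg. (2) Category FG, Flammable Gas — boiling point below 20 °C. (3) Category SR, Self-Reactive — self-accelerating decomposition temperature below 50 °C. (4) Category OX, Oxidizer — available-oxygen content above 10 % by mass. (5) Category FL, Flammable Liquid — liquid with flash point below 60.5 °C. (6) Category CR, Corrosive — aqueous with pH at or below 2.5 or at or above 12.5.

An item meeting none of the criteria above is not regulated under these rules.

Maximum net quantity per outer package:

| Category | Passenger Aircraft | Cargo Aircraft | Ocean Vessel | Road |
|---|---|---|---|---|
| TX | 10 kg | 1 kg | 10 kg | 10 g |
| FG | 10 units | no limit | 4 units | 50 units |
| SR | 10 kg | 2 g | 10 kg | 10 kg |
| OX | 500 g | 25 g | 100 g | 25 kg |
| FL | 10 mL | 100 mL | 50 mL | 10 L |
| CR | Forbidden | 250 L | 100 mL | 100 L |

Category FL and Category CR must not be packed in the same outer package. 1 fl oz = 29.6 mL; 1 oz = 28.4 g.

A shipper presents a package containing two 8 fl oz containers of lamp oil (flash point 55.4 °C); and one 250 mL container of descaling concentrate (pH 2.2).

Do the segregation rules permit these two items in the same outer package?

Lamp oil: flash point 55.4 °C < 60.5 °C → Category FL (Flammable Liquid).
With pH 2.2 (≤ 2.5), the descaling concentrate falls in Category CR.
Category FL and Category CR may not share an outer package.

No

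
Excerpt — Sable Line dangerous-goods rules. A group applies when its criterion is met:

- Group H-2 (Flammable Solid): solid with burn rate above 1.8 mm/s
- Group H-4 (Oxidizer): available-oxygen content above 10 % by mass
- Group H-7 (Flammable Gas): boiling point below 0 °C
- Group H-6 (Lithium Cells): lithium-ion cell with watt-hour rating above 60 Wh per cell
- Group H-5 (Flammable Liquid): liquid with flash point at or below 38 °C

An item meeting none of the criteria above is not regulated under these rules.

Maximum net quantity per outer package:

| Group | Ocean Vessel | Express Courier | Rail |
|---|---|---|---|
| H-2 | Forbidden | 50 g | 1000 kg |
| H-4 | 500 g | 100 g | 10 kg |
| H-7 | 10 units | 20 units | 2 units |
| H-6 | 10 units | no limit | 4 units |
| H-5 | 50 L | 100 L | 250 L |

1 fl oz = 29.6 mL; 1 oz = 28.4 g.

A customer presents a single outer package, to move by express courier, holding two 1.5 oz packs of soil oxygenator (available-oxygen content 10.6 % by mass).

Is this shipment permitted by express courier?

Available-oxygen content 10.6 % by mass meets the Group H-4 criterion (Oxidizer), so the soil oxygenator is Group H-4.
Group H-4 quantity: two 1.5 oz packs = 85.2 g.
85.2 g ≤ 100 g (express courier limit, Group H-4) — within limit.

Yes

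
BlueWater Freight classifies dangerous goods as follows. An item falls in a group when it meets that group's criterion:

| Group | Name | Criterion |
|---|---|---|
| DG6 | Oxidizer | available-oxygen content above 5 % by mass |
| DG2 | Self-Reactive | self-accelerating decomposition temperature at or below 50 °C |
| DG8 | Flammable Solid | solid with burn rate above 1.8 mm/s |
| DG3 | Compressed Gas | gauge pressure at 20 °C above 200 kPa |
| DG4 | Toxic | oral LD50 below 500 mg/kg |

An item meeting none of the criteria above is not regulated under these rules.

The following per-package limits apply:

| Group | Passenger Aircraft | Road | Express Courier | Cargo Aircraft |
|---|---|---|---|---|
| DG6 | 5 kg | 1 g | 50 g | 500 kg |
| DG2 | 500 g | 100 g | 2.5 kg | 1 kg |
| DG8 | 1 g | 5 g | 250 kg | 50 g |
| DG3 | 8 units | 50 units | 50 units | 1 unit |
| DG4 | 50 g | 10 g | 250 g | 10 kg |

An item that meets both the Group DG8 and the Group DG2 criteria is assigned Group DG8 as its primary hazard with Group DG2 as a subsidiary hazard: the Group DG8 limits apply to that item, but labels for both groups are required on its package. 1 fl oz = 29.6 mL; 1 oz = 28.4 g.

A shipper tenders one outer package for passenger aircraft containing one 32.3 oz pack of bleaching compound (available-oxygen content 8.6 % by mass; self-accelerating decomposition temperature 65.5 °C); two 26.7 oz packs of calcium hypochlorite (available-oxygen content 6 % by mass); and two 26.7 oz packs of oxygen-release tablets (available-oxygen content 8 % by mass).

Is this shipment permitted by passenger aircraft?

Yes

Bleaching compound: available-oxygen content 8.6 % by mass > 5 % by mass → Group DG6 (Oxidizer).
With available-oxygen content 6 % by mass (> 5 % by mass), the calcium hypochlorite falls in Group DG6.
The oxygen-release tablets have available-oxygen content 8 % by mass, which is > 5 % by mass, so they are Group DG6 (Oxidizer).
Group DG6 net quantity: (one 32.3 oz pack = 917.32 g) + (two 26.7 oz packs = 1516.56 g) + (two 26.7 oz packs = 1516.56 g) = 3950.44 g.
3950.44 g ≤ 5 kg (passenger aircraft limit, Group DG6) — within limit.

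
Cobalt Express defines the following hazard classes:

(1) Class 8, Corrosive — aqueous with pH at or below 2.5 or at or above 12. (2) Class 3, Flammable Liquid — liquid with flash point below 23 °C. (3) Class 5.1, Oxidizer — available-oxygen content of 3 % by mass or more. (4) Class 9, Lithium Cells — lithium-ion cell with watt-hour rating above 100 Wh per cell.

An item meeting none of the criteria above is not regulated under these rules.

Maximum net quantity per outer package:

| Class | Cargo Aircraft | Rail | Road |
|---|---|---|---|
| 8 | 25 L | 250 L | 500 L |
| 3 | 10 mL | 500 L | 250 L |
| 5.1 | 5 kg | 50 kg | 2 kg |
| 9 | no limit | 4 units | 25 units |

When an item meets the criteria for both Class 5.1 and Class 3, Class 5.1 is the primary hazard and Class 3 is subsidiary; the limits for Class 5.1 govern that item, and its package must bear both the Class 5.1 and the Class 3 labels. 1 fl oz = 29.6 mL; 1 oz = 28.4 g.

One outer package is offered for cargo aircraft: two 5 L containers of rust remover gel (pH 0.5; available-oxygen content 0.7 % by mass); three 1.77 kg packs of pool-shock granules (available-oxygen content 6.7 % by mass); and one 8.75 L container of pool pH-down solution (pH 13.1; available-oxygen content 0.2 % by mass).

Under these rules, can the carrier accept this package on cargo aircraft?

With pH 0.5 (≤ 2.5), the rust remover gel falls in Class 8.
Pool-shock granules: available-oxygen content 6.7 % by mass ≥ 3 % by mass → Class 5.1 (Oxidizer).
The pool pH-down solution has pH 13.1, which is ≥ 12, so it is Class 8 (Corrosive).
Class 8 net quantity: (two 5 L containers = 10 L) + 8.75 L = 18.75 L.
That is within the Class 8 cargo aircraft limit of 25 L.
Class 5.1 quantity: three 1.77 kg packs = 5.31 kg.
That exceeds the Class 5.1 cargo aircraft limit of 5 kg.

No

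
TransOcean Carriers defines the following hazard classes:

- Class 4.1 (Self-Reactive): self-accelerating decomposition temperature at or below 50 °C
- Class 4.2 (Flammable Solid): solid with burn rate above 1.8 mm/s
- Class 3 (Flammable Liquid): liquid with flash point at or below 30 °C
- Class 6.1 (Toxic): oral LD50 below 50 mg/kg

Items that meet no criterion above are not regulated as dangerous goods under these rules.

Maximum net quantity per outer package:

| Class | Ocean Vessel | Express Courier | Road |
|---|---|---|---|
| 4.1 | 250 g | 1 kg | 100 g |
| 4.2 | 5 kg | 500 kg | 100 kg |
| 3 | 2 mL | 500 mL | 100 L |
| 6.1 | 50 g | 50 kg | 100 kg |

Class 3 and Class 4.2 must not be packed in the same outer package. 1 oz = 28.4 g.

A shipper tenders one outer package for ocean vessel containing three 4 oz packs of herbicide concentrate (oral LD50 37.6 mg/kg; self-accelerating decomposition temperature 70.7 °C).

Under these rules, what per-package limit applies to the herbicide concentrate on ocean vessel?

Herbicide concentrate: oral LD50 37.6 mg/kg < 50 mg/kg → Class 6.1 (Toxic).
The ocean vessel limit for Class 6.1 is 50 g.

50 g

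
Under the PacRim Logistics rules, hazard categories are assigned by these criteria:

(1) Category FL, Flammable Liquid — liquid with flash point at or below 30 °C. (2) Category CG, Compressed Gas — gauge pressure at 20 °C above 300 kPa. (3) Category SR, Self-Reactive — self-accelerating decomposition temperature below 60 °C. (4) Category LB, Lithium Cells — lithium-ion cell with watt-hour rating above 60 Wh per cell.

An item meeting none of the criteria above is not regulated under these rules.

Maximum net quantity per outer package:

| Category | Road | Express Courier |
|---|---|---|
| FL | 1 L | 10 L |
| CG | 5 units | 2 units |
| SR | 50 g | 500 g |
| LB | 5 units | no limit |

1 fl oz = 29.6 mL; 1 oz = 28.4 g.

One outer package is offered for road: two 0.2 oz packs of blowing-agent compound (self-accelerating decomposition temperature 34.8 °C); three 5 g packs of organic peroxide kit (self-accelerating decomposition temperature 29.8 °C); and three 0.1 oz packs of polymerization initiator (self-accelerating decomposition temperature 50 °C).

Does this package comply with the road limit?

Yes

With self-accelerating decomposition temperature 34.8 °C (< 60 °C), the blowing-agent compound falls in Category SR.
Organic peroxide kit: self-accelerating decomposition temperature 29.8 °C < 60 °C → Category SR (Self-Reactive).
The polymerization initiator has self-accelerating decomposition temperature 50 °C, which is < 60 °C, so it is Category SR (Self-Reactive).
Category SR net quantity: (two 0.2 oz packs = 11.36 g) + (three 5 g packs = 15 g) + (three 0.1 oz packs = 8.52 g) = 34.88 g.
That is within the Category SR road limit of 50 g.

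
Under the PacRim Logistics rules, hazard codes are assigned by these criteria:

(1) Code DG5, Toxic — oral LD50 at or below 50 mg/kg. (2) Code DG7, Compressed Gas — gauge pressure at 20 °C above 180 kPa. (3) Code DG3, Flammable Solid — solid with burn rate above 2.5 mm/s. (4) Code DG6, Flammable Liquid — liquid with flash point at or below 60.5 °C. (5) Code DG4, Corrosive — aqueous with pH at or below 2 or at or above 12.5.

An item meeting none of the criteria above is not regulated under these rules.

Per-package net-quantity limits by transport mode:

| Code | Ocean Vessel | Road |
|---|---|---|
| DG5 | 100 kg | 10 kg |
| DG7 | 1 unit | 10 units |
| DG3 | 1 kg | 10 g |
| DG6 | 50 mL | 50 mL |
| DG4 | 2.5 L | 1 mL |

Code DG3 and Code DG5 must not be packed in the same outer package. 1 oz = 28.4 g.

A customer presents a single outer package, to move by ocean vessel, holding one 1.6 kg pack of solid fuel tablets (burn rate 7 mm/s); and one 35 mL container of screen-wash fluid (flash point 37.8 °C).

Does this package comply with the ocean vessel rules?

No

With burn rate 7 mm/s (> 2.5 mm/s), the solid fuel tablets fall in Code DG3.
Screen-wash fluid: flash point 37.8 °C ≤ 60.5 °C → Code DG6 (Flammable Liquid).
Code DG3 quantity: 1.6 kg.
1.6 kg exceeds the ocean vessel limit of 1 kg for Code DG3.
Code DG6 quantity: 35 mL.
35 mL ≤ 50 mL (ocean vessel limit, Code DG6) — within limit.
The segregation rule (Code DG3 with Code DG5) does not apply to Code DG3 with Code DG6.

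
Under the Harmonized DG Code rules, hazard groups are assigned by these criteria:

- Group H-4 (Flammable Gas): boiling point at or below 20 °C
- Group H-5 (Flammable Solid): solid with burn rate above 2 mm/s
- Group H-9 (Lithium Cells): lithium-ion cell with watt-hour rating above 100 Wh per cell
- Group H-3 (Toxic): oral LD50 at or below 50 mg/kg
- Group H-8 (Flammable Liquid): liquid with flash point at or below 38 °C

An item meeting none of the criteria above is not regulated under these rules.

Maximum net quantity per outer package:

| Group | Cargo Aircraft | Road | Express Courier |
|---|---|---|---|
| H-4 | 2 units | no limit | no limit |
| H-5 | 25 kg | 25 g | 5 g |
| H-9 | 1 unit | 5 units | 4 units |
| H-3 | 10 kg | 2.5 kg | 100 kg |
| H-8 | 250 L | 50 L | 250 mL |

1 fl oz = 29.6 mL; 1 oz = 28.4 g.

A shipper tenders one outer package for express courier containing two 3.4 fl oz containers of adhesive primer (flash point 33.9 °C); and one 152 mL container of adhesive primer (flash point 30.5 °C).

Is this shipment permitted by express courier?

No

Flash point 33.9 °C meets the Group H-8 criterion (Flammable Liquid), so the adhesive primer is Group H-8.
With flash point 30.5 °C (≤ 38 °C), the adhesive primer falls in Group H-8.
Group H-8 net quantity: (two 3.4 fl oz containers = 201.28 mL) + 152 mL = 353.28 mL.
353.28 mL exceeds the express courier limit of 250 mL for Group H-8.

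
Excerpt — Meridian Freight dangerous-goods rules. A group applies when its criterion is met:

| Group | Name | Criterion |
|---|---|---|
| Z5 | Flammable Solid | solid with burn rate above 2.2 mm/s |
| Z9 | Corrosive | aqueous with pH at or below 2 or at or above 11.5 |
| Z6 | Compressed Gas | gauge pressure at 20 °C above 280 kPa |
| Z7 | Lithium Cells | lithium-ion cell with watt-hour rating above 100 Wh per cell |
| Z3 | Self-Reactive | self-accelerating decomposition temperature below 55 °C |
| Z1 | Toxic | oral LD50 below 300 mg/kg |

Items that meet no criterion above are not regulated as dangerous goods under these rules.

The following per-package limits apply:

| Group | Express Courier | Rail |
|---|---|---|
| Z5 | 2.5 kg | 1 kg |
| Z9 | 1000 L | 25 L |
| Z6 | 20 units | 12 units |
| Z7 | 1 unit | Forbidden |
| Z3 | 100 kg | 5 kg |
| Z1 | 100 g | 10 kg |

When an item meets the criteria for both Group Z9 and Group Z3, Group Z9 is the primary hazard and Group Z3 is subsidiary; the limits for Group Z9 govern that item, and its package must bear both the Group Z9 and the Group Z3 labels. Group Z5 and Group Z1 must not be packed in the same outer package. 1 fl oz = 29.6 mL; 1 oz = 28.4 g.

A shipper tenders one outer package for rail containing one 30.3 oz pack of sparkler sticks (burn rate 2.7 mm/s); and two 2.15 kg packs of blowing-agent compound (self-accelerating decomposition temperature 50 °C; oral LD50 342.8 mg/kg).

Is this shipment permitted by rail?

Yes

Sparkler sticks: burn rate 2.7 mm/s > 2.2 mm/s → Group Z5 (Flammable Solid).
Self-accelerating decomposition temperature 50 °C meets the Group Z3 criterion (Self-Reactive), so the blowing-agent compound is Group Z3.
Group Z5 quantity: one 30.3 oz pack = 860.52 g.
860.52 g ≤ 1 kg (rail limit, Group Z5) — within limit.
Group Z3 quantity: two 2.15 kg packs = 4.3 kg.
4.3 kg is within the rail limit of 5 kg for Group Z3.
The segregation rule (Group Z5 with Group Z1) does not apply to Group Z5 with Group Z3.
Every hazard group is within its rail limit and no segregation rule is violated.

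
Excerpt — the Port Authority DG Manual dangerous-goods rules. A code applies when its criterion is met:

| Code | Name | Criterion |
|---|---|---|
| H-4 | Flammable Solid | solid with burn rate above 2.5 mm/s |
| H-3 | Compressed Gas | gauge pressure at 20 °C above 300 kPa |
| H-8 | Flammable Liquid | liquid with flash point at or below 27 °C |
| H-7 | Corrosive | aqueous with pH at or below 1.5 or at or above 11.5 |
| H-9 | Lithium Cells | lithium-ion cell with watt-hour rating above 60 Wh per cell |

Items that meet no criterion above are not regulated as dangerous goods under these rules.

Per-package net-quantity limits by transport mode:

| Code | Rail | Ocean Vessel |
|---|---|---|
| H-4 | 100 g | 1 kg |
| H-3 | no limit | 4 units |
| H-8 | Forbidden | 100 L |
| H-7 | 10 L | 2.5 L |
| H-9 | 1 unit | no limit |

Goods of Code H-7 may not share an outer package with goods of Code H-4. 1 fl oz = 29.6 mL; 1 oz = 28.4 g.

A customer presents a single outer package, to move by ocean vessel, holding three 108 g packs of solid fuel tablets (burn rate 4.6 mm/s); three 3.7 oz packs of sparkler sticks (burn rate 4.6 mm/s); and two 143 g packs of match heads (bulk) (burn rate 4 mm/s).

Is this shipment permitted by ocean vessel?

With burn rate 4.6 mm/s (> 2.5 mm/s), the solid fuel tablets fall in Code H-4.
Sparkler sticks: burn rate 4.6 mm/s > 2.5 mm/s → Code H-4 (Flammable Solid).
The match heads (bulk) have burn rate 4 mm/s, which is > 2.5 mm/s, so they are Code H-4 (Flammable Solid).
Total Code H-4: (three 108 g packs = 324 g) + (three 3.7 oz packs = 315.24 g) + (two 143 g packs = 286 g) = 925.24 g.
925.24 g ≤ 1 kg (ocean vessel limit, Code H-4) — within limit.

Yes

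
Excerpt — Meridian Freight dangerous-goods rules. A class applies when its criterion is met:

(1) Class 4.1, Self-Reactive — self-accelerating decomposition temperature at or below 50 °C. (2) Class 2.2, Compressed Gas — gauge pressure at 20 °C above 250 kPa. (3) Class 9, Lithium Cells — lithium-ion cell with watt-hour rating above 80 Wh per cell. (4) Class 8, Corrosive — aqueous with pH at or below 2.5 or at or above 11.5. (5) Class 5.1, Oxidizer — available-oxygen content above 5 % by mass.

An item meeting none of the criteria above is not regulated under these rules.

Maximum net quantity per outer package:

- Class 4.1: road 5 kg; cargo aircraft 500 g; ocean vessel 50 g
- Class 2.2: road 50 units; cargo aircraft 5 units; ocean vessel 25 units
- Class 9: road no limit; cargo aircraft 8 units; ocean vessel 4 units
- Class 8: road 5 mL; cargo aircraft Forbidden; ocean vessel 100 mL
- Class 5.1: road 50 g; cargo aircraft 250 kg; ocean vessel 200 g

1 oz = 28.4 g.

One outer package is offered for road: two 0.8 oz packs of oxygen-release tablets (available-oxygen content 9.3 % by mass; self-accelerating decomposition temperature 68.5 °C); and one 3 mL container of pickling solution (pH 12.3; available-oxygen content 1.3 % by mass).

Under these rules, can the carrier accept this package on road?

With available-oxygen content 9.3 % by mass (> 5 % by mass), the oxygen-release tablets fall in Class 5.1.
Pickling solution: pH 12.3 ≥ 11.5 → Class 8 (Corrosive).
Class 8 quantity: 3 mL.
3 mL ≤ 5 mL (road limit, Class 8) — within limit.
Class 5.1 quantity: two 0.8 oz packs = 45.44 g.
45.44 g ≤ 50 g (road limit, Class 5.1) — within limit.
Every hazard class is within its road limit and no segregation rule is violated.

Yes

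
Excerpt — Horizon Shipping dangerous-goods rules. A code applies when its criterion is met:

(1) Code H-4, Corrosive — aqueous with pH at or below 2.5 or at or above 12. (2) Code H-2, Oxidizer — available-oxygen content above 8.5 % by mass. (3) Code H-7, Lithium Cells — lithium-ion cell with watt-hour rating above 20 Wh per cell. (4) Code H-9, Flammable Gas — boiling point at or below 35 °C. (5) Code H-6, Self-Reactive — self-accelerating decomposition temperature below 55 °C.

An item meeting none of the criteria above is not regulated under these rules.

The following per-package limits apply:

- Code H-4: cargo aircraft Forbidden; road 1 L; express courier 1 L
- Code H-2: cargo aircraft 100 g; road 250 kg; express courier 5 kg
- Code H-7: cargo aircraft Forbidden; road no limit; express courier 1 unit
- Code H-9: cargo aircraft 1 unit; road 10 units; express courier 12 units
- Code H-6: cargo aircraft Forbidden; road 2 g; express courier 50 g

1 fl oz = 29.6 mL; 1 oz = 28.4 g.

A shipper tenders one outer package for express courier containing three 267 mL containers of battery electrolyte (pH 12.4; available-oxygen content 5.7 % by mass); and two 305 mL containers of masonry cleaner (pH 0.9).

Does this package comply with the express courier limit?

No

pH 12.4 meets the Code H-4 criterion (Corrosive), so the battery electrolyte is Code H-4.
Masonry cleaner: pH 0.9 ≤ 2.5 → Code H-4 (Corrosive).
Code H-4 net quantity: (three 267 mL containers = 801 mL) + (two 305 mL containers = 610 mL) = 1.411 L.
1.411 L exceeds the express courier limit of 1 L for Code H-4.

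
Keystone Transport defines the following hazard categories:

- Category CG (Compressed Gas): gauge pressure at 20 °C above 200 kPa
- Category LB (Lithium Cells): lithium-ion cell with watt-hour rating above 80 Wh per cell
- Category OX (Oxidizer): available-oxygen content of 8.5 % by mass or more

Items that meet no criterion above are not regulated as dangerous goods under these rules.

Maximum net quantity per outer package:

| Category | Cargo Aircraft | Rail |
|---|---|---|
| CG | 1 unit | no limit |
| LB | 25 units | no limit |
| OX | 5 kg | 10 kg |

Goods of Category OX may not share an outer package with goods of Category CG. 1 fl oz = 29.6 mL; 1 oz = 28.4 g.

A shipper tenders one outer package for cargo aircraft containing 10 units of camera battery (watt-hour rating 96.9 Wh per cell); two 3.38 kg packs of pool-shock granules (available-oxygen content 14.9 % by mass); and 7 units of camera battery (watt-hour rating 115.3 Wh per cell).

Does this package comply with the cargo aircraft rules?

Watt-hour rating 96.9 Wh per cell meets the Category LB criterion (Lithium Cells), so the camera battery is Category LB.
The pool-shock granules have available-oxygen content 14.9 % by mass, which is ≥ 8.5 % by mass, so they are Category OX (Oxidizer).
Watt-hour rating 115.3 Wh per cell meets the Category LB criterion (Lithium Cells), so the camera battery is Category LB.
Category LB net quantity: 10 units + 7 units = 17 units.
That is within the Category LB cargo aircraft limit of 25 units.
Category OX quantity: two 3.38 kg packs = 6.76 kg.
6.76 kg exceeds the cargo aircraft limit of 5 kg for Category OX.
The segregation rule (Category OX with Category CG) does not apply to Category LB with Category OX.

No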